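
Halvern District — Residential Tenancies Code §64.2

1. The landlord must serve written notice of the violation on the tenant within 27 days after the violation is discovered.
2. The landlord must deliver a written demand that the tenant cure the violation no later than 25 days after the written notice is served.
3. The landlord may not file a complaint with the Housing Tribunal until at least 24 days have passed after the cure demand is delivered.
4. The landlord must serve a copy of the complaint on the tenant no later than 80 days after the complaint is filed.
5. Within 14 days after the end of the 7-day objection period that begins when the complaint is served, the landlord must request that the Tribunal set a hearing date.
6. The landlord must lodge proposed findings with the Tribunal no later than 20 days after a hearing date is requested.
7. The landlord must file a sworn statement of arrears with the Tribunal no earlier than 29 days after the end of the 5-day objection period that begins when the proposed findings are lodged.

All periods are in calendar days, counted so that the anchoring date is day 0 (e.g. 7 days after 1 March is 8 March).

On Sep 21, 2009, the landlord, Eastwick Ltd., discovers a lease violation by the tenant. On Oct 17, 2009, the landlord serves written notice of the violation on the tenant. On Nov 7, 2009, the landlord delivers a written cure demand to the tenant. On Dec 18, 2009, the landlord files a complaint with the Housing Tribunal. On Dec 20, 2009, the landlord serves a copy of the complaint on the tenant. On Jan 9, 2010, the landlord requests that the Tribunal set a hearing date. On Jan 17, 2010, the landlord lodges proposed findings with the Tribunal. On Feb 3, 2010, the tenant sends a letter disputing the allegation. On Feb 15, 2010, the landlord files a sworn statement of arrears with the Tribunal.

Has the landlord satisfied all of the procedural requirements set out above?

(1) due by Sep 21, 2009 + 27 days = Oct 18, 2009; done Oct 17, 2009 — timely.
(2) due by Oct 17, 2009 + 25 days = Nov 11, 2009; done Nov 7, 2009 — timely.
(3) permitted from Nov 7, 2009 + 24 days = Dec 1, 2009 onward; done Dec 18, 2009 — permitted.
(4) due by Dec 18, 2009 + 80 days = Mar 8, 2010; Dec 20, 2009 is within that limit.
(5) due by Dec 27, 2009 + 14 days = Jan 10, 2010; Jan 9, 2010 is within that limit.
(6) due by Jan 9, 2010 + 20 days = Jan 29, 2010; done Jan 17, 2010 — timely.
(7) permitted from Jan 22, 2010 + 29 days = Feb 20, 2010 onward; acted on Feb 15, 2010, 5 days prematurely.
The analysis stops there.

No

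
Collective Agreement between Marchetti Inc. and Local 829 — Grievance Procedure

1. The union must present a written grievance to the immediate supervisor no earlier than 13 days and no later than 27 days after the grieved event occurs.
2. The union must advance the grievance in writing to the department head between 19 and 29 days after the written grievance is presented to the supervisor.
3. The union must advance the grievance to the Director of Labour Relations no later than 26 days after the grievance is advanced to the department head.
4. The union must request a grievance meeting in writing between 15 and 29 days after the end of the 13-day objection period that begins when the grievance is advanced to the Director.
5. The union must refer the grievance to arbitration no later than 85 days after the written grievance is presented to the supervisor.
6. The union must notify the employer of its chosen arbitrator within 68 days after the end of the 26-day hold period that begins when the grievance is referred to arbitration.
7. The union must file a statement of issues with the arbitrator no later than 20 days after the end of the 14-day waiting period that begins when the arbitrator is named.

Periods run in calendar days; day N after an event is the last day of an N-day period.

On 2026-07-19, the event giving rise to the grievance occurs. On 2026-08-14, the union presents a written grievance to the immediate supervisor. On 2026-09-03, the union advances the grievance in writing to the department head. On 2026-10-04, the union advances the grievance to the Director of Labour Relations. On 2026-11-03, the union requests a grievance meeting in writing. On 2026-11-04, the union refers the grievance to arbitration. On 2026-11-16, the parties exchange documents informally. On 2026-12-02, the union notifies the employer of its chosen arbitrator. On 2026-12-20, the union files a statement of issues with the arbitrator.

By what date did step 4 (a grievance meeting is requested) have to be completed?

The grievance is advanced to the Director on 2026-10-04; the 13-day objection period therefore ends 2026-10-17, and step 4 runs from that date. The window is 15–29 days after 2026-10-17; it closes on 2026-11-15.

2026-11-15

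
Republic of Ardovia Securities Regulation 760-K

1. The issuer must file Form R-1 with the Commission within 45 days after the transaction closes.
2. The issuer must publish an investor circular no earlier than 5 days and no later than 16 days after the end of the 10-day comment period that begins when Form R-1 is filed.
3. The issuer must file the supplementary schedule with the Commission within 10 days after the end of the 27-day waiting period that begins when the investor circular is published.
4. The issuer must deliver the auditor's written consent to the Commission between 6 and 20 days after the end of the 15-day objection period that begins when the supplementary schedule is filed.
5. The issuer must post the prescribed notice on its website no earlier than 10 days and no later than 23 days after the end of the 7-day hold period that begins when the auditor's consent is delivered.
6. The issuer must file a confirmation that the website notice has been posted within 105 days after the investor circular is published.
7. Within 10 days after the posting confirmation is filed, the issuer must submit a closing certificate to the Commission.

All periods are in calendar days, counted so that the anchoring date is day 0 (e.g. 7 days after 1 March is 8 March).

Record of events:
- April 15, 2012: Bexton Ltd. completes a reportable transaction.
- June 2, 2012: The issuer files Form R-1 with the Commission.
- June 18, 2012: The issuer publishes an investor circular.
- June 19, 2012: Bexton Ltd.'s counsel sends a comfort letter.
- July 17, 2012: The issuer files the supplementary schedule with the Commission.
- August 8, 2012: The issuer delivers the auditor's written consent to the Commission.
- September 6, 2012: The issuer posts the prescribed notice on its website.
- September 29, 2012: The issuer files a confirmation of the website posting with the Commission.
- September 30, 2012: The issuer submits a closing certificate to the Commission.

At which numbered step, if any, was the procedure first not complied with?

Step 1 — counting 45 days from April 15, 2012 (when the transaction closes) gives a deadline of May 30, 2012; June 2, 2012 misses that deadline by 3 days.
Later steps need not be reached.

Step 1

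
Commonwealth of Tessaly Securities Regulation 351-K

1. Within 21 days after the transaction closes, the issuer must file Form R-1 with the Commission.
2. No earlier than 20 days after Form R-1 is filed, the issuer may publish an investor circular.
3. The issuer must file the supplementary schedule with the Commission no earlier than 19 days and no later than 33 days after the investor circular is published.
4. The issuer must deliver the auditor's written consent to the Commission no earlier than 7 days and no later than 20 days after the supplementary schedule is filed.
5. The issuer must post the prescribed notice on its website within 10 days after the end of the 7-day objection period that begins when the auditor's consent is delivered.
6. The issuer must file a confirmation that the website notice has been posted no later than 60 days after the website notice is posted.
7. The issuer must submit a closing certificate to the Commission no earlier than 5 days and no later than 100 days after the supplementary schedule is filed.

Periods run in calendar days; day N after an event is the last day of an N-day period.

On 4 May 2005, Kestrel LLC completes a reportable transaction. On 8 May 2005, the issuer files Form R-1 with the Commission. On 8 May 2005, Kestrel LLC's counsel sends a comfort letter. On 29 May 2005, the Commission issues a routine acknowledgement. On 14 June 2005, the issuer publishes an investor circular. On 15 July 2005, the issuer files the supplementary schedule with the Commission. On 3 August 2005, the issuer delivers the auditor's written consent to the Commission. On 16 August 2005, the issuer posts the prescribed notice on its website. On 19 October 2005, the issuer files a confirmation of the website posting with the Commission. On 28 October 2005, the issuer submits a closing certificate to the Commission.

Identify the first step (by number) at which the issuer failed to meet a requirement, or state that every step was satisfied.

Step 6

Step 1 — counting 21 days from 4 May 2005 (when the transaction closes) gives a deadline of 25 May 2005; 8 May 2005 is within that limit.
Step 2 — must wait 20 days from 8 May 2005 (when Form R-1 is filed), so not before 28 May 2005; done 14 June 2005 — permitted.
Step 3 — 19 and 33 days from 14 June 2005 (when the investor circular is published) are 3 July 2005 and 17 July 2005 respectively; done 15 July 2005 — within the window.
Step 4 — 7 and 20 days from 15 July 2005 (when the supplementary schedule is filed) are 22 July 2005 and 4 August 2005 respectively; done 3 August 2005, which is between those dates.
Step 5 — counting 10 days from 10 August 2005 (end of the 7-day objection period, which began when the auditor's consent is delivered on 3 August 2005) gives a deadline of 20 August 2005; 16 August 2005 is within that limit.
Step 6 — counting 60 days from 16 August 2005 (when the website notice is posted) gives a deadline of 15 October 2005; done 19 October 2005 — 4 days late.
No need to go further; step 6 was not satisfied.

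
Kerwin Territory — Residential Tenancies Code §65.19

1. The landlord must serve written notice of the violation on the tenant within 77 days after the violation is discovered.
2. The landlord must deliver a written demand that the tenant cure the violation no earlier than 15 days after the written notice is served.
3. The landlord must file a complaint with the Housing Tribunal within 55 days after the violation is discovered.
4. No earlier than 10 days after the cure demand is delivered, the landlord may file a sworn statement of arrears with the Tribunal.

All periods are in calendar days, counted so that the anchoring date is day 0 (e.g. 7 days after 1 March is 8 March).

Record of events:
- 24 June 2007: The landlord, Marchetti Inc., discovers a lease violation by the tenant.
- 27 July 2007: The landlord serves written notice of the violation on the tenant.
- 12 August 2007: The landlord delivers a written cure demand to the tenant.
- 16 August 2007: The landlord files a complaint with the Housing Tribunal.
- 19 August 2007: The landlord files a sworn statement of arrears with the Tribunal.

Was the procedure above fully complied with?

No

(1) due by 24 June 2007 + 77 days = 9 September 2007; done 27 July 2007 — timely.
(2) permitted from 27 July 2007 + 15 days = 11 August 2007 onward; done 12 August 2007 — permitted.
(3) due by 24 June 2007 + 55 days = 18 August 2007; 16 August 2007 is within that limit.
(4) permitted from 12 August 2007 + 10 days = 22 August 2007 onward; 19 August 2007 is 3 days before the earliest permitted date.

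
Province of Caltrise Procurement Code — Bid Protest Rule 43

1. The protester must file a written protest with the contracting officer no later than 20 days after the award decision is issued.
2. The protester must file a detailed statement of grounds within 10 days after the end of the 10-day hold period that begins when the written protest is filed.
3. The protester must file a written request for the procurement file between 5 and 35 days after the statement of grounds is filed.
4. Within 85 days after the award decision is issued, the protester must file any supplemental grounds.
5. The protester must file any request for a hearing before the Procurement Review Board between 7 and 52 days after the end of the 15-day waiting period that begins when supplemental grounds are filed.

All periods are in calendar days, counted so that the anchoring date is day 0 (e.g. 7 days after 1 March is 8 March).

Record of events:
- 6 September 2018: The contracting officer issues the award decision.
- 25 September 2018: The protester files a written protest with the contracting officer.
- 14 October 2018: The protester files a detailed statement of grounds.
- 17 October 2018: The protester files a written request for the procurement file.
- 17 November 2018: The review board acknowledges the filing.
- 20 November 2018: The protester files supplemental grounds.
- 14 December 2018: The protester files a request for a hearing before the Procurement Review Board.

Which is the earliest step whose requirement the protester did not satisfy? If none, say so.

Step 3

Step 1: 20 days after 6 September 2018 (when the award decision is issued) is 26 September 2018; done 25 September 2018 — timely.
Step 2: 10 days after 5 October 2018 (end of the 10-day hold period, which began when the written protest is filed on 25 September 2018) is 15 October 2018; done 14 October 2018 — timely.
Step 3: the window is 5–35 days after 14 October 2018 (when the statement of grounds is filed), so 19 October 2018 through 18 November 2018; 17 October 2018 is 2 days too early.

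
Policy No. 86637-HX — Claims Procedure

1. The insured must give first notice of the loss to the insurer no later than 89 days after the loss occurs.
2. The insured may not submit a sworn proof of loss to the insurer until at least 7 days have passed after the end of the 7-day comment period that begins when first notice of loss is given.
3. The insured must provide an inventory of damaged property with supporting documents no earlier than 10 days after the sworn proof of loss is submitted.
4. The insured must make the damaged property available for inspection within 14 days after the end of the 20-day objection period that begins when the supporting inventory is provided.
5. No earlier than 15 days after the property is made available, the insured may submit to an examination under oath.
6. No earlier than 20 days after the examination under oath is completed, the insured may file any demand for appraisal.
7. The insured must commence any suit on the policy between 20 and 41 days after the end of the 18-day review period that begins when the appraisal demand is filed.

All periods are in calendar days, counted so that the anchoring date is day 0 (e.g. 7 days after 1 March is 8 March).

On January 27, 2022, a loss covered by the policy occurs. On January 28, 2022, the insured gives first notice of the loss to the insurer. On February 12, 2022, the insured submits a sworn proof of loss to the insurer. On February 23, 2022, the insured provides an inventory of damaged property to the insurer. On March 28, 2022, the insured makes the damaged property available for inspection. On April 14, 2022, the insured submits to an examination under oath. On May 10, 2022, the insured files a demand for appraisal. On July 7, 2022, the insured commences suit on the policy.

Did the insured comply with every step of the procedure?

(1) due by January 27, 2022 + 89 days = April 26, 2022; done January 28, 2022 — timely.
(2) permitted from February 4, 2022 + 7 days = February 11, 2022 onward; done February 12, 2022 — permitted.
(3) permitted from February 12, 2022 + 10 days = February 22, 2022 onward; done February 23, 2022, after the minimum wait.
(4) due by March 15, 2022 + 14 days = March 29, 2022; completed March 28, 2022, before the deadline.
(5) permitted from March 28, 2022 + 15 days = April 12, 2022 onward; done April 14, 2022, after the minimum wait.
(6) permitted from April 14, 2022 + 20 days = May 4, 2022 onward; done May 10, 2022 — permitted.
(7) the permitted window runs from May 28, 2022 + 20 = June 17, 2022 to May 28, 2022 + 41 = July 8, 2022; done July 7, 2022 — within the window.

Yes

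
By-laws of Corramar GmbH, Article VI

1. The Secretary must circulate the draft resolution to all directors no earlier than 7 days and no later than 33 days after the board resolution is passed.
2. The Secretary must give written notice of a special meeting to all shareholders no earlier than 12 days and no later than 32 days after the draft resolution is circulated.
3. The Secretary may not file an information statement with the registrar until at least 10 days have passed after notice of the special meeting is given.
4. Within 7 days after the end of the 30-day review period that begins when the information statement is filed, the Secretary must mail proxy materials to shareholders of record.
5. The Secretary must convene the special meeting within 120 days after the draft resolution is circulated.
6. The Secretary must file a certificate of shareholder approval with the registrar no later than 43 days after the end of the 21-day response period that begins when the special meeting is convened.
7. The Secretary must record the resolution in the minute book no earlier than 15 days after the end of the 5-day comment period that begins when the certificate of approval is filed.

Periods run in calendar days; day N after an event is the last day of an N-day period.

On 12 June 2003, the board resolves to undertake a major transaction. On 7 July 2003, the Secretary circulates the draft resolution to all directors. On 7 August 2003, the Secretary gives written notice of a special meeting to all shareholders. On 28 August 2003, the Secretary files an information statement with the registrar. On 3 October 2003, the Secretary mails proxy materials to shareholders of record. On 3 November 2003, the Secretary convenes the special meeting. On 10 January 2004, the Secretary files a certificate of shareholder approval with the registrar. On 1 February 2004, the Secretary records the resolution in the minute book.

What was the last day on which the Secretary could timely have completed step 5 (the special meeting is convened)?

4 November 2003

Step 5 runs from 7 July 2003, when the draft resolution is circulated. 120 days after 7 July 2003 is 4 November 2003.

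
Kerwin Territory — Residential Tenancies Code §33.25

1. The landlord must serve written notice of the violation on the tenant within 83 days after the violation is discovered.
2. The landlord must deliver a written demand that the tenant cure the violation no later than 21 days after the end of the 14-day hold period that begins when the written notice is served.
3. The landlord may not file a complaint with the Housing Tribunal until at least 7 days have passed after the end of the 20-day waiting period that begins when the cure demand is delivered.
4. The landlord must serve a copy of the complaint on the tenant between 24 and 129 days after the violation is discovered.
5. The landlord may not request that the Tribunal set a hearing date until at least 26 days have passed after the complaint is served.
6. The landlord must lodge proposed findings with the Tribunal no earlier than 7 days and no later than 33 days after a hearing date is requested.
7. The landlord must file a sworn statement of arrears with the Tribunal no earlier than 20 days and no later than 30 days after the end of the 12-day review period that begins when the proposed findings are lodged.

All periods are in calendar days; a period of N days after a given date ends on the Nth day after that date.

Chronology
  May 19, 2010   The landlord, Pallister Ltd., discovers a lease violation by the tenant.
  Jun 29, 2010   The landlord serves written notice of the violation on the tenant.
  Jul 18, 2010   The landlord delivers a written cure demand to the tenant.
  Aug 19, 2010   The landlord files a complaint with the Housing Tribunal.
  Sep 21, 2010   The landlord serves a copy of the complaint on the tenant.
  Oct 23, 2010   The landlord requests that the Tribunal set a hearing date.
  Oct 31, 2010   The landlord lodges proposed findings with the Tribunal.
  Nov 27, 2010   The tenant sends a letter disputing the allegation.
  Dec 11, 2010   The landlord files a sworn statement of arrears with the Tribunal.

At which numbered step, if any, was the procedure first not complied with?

None — every step was satisfied

Step 1 — counting 83 days from May 19, 2010 (when the violation is discovered) gives a deadline of Aug 10, 2010; Jun 29, 2010 is within that limit.
Step 2 — counting 21 days from Jul 13, 2010 (end of the 14-day hold period, which began when the written notice is served on Jun 29, 2010) gives a deadline of Aug 3, 2010; Jul 18, 2010 is within that limit.
Step 3 — must wait 7 days from Aug 7, 2010 (end of the 20-day waiting period, which began when the cure demand is delivered on Jul 18, 2010), so not before Aug 14, 2010; Aug 19, 2010 is on or after that date.
Step 4 — 24 and 129 days from May 19, 2010 (when the violation is discovered) are Jun 12, 2010 and Sep 25, 2010 respectively; done Sep 21, 2010 — within the window.
Step 5 — must wait 26 days from Sep 21, 2010 (when the complaint is served), so not before Oct 17, 2010; done Oct 23, 2010 — permitted.
Step 6 — 7 and 33 days from Oct 23, 2010 (when a hearing date is requested) are Oct 30, 2010 and Nov 25, 2010 respectively; done Oct 31, 2010 — within the window.
Step 7 — 20 and 30 days from Nov 12, 2010 (end of the 12-day review period, which began when the proposed findings are lodged on Oct 31, 2010) are Dec 2, 2010 and Dec 12, 2010 respectively; done Dec 11, 2010, which is between those dates.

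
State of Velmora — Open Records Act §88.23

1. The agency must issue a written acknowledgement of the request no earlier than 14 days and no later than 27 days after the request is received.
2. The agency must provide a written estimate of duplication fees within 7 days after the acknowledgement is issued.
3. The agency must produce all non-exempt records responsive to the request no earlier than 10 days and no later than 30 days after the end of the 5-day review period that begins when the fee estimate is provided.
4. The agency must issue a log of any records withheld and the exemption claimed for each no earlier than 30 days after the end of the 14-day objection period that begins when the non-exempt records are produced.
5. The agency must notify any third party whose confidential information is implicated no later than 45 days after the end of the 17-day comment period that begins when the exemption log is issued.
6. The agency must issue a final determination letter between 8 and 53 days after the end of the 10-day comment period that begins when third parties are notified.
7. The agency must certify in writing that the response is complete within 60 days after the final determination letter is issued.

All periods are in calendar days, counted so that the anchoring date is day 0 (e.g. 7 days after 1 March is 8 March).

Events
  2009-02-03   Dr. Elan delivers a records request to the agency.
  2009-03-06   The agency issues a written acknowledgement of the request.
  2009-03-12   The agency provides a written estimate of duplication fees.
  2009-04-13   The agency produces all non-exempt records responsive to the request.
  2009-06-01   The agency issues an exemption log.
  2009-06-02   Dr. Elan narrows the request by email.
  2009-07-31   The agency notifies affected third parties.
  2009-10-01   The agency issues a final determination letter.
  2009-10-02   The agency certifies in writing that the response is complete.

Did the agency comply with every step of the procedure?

No

Step 1 — 14 and 27 days from 2009-02-03 (when the request is received) are 2009-02-17 and 2009-03-02 respectively; done 2009-03-06 — 4 days after the window closed.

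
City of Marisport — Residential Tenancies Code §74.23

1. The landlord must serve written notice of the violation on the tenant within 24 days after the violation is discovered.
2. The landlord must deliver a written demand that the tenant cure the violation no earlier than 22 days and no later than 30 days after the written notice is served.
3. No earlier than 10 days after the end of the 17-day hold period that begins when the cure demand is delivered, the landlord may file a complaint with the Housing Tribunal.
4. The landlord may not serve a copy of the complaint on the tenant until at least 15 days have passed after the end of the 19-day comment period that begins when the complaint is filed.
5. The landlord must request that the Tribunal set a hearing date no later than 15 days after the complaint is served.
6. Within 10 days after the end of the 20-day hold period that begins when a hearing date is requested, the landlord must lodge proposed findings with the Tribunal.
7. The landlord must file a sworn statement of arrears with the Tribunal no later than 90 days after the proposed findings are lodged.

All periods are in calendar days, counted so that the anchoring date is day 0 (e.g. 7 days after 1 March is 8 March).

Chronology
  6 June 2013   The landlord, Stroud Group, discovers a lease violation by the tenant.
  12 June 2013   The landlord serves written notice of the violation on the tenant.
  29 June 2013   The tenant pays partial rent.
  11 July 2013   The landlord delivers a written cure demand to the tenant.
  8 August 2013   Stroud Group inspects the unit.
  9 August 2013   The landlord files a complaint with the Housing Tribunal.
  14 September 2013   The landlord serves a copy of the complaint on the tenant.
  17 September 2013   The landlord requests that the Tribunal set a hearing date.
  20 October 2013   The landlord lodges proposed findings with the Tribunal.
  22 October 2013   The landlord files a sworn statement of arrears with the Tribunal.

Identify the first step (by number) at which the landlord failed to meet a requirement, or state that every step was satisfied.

Step 6

(1) due by 6 June 2013 + 24 days = 30 June 2013; completed 12 June 2013, before the deadline.
(2) the permitted window runs from 12 June 2013 + 22 = 4 July 2013 to 12 June 2013 + 30 = 12 July 2013; done 11 July 2013, which is between those dates.
(3) permitted from 28 July 2013 + 10 days = 7 August 2013 onward; done 9 August 2013 — permitted.
(4) permitted from 28 August 2013 + 15 days = 12 September 2013 onward; done 14 September 2013 — permitted.
(5) due by 14 September 2013 + 15 days = 29 September 2013; done 17 September 2013 — timely.
(6) due by 7 October 2013 + 10 days = 17 October 2013; not done until 20 October 2013, 3 days after the deadline.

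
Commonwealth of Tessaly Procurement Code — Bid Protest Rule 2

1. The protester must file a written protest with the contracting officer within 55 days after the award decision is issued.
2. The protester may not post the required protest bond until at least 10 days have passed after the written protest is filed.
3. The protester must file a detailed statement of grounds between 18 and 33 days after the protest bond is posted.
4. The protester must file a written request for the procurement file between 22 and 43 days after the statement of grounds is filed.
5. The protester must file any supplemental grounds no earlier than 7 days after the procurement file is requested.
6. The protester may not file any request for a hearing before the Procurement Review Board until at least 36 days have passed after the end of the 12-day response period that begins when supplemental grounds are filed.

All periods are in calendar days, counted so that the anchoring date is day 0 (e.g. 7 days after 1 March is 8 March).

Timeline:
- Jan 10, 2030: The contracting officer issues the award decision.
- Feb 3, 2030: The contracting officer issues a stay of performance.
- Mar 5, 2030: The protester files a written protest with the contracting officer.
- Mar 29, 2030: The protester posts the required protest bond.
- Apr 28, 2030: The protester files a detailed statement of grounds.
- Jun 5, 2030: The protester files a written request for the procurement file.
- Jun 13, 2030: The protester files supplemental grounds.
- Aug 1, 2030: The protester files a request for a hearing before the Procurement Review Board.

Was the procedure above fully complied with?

Yes

Step 1 — counting 55 days from Jan 10, 2030 (when the award decision is issued) gives a deadline of Mar 6, 2030; done Mar 5, 2030 — timely.
Step 2 — must wait 10 days from Mar 5, 2030 (when the written protest is filed), so not before Mar 15, 2030; Mar 29, 2030 is on or after that date.
Step 3 — 18 and 33 days from Mar 29, 2030 (when the protest bond is posted) are Apr 16, 2030 and May 1, 2030 respectively; Apr 28, 2030 falls inside that range.
Step 4 — 22 and 43 days from Apr 28, 2030 (when the statement of grounds is filed) are May 20, 2030 and Jun 10, 2030 respectively; done Jun 5, 2030 — within the window.
Step 5 — must wait 7 days from Jun 5, 2030 (when the procurement file is requested), so not before Jun 12, 2030; Jun 13, 2030 is on or after that date.
Step 6 — must wait 36 days from Jun 25, 2030 (end of the 12-day response period, which began when supplemental grounds are filed on Jun 13, 2030), so not before Jul 31, 2030; done Aug 1, 2030 — permitted.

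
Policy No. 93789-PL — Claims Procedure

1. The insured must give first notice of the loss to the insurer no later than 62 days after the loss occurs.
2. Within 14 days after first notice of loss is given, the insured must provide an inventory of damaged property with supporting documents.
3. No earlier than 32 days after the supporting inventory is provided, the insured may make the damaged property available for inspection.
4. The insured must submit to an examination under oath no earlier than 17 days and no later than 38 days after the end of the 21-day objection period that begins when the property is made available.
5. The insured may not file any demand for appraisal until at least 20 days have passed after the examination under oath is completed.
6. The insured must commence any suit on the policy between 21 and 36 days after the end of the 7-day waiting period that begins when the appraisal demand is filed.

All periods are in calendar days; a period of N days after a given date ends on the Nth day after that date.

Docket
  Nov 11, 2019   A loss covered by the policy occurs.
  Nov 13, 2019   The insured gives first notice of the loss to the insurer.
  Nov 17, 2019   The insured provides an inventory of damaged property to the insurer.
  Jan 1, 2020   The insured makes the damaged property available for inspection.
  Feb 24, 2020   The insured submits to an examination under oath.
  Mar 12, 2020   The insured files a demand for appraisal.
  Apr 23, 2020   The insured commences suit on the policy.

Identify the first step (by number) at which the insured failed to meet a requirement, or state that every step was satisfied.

(1) due by Nov 11, 2019 + 62 days = Jan 12, 2020; completed Nov 13, 2019, before the deadline.
(2) due by Nov 13, 2019 + 14 days = Nov 27, 2019; done Nov 17, 2019 — timely.
(3) permitted from Nov 17, 2019 + 32 days = Dec 19, 2019 onward; done Jan 1, 2020 — permitted.
(4) the permitted window runs from Jan 22, 2020 + 17 = Feb 8, 2020 to Jan 22, 2020 + 38 = Feb 29, 2020; Feb 24, 2020 falls inside that range.
(5) permitted from Feb 24, 2020 + 20 days = Mar 15, 2020 onward; acted on Mar 12, 2020, 3 days prematurely.
Later steps need not be reached.

Step 5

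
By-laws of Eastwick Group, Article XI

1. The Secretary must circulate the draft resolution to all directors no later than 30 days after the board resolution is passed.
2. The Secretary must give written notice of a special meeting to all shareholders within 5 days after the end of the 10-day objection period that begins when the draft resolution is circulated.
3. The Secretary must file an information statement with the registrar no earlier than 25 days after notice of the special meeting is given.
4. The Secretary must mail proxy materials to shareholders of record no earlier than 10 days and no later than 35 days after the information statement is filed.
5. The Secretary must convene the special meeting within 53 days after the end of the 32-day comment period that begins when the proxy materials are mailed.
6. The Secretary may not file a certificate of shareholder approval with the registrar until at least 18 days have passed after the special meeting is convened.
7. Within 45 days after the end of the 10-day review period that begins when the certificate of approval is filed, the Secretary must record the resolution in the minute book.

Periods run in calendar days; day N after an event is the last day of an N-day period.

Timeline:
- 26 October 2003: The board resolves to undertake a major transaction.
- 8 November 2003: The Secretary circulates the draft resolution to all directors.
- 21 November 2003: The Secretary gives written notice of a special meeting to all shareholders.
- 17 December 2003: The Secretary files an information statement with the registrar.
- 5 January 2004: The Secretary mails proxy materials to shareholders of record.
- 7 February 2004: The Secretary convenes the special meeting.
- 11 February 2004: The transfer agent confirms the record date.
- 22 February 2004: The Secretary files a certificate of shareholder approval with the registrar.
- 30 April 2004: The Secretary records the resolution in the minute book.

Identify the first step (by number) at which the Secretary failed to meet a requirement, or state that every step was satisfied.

Step 6

Step 1: 30 days after 26 October 2003 (when the board resolution is passed) is 25 November 2003; completed 8 November 2003, before the deadline.
Step 2: 5 days after 18 November 2003 (end of the 10-day objection period, which began when the draft resolution is circulated on 8 November 2003) is 23 November 2003; done 21 November 2003 — timely.
Step 3: the earliest permitted date is 25 days after 21 November 2003 (when notice of the special meeting is given), i.e. 16 December 2003; 17 December 2003 is on or after that date.
Step 4: the window is 10–35 days after 17 December 2003 (when the information statement is filed), so 27 December 2003 through 21 January 2004; done 5 January 2004 — within the window.
Step 5: 53 days after 6 February 2004 (end of the 32-day comment period, which began when the proxy materials are mailed on 5 January 2004) is 30 March 2004; done 7 February 2004 — timely.
Step 6: the earliest permitted date is 18 days after 7 February 2004 (when the special meeting is convened), i.e. 25 February 2004; done 22 February 2004 — 3 days too early.
Later steps need not be reached.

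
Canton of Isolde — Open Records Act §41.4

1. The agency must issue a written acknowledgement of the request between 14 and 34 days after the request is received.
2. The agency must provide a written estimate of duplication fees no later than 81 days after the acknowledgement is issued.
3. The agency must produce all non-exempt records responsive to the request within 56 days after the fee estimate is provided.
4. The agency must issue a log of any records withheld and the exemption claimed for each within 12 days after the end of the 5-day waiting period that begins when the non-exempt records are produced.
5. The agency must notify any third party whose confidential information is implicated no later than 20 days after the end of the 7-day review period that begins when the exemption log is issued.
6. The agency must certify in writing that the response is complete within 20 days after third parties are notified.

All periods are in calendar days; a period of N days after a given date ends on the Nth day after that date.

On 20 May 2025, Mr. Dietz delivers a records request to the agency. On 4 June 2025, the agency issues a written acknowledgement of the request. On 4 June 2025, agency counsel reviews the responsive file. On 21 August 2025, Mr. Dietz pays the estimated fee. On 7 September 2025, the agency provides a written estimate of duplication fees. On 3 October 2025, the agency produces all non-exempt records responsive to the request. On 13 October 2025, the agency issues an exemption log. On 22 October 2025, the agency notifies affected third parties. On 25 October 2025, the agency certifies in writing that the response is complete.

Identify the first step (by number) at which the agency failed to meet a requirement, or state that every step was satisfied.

Step 2

(1) the permitted window runs from 20 May 2025 + 14 = 3 June 2025 to 20 May 2025 + 34 = 23 June 2025; done 4 June 2025, which is between those dates.
(2) due by 4 June 2025 + 81 days = 24 August 2025; not done until 7 September 2025, 14 days after the deadline.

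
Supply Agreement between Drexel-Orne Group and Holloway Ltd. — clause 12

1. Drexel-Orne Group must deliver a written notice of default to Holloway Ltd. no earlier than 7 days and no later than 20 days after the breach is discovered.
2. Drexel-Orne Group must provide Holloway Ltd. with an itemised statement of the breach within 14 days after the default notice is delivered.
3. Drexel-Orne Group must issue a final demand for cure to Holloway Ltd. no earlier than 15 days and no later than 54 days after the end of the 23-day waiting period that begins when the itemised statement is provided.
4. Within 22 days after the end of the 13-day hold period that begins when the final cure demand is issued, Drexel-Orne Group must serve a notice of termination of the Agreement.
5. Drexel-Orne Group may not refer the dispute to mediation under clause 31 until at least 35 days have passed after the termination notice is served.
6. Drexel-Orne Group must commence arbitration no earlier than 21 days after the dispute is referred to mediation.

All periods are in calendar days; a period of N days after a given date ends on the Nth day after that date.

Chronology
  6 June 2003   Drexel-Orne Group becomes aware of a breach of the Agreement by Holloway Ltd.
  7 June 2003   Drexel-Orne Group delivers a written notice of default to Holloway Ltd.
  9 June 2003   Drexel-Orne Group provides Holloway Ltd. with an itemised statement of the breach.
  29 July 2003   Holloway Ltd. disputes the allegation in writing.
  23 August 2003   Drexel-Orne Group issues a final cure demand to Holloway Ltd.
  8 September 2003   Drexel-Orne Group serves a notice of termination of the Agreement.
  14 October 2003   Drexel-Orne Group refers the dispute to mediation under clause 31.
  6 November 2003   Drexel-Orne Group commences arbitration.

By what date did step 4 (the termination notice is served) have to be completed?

27 September 2003

The final cure demand is issued on 23 August 2003; the 13-day hold period therefore ends 5 September 2003, and step 4 runs from that date. 22 days after 5 September 2003 is 27 September 2003.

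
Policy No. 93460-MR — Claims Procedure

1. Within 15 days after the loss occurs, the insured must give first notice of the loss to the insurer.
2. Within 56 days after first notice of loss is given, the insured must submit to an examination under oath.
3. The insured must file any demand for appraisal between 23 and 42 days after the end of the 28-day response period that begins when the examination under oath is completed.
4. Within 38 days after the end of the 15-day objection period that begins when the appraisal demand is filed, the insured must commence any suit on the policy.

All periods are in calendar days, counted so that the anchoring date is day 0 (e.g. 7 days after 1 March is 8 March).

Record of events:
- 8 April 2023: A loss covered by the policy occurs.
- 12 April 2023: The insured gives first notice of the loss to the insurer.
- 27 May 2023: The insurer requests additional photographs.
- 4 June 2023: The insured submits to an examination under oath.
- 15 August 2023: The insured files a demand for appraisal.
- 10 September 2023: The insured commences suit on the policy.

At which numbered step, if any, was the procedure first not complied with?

(1) due by 8 April 2023 + 15 days = 23 April 2023; done 12 April 2023 — timely.
(2) due by 12 April 2023 + 56 days = 7 June 2023; completed 4 June 2023, before the deadline.
(3) the permitted window runs from 2 July 2023 + 23 = 25 July 2023 to 2 July 2023 + 42 = 13 August 2023; done 15 August 2023 — 2 days after the window closed.

Step 3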